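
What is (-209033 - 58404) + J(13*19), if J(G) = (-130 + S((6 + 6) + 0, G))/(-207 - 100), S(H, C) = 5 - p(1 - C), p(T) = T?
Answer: -82103280/307 ≈ -2.6744e+5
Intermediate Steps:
S(H, C) = 4 + C (S(H, C) = 5 - (1 - C) = 5 + (-1 + C) = 4 + C)
J(G) = 126/307 - G/307 (J(G) = (-130 + (4 + G))/(-207 - 100) = (-126 + G)/(-307) = (-126 + G)*(-1/307) = 126/307 - G/307)
(-209033 - 58404) + J(13*19) = (-209033 - 58404) + (126/307 - 13*19/307) = -267437 + (126/307 - 1/307*247) = -267437 + (126/307 - 247/307) = -267437 - 121/307 = -82103280/307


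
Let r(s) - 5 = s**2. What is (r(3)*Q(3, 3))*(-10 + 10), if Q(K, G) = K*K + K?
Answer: 0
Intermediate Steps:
Q(K, G) = K + K**2 (Q(K, G) = K**2 + K = K + K**2)
r(s) = 5 + s**2
(r(3)*Q(3, 3))*(-10 + 10) = ((5 + 3**2)*(3*(1 + 3)))*(-10 + 10) = ((5 + 9)*(3*4))*0 = (14*12)*0 = 168*0 = 0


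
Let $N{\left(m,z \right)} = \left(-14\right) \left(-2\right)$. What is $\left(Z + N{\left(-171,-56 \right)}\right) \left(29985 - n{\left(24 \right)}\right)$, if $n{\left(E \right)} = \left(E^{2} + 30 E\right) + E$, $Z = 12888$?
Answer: $370237140$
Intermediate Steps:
$N{\left(m,z \right)} = 28$
$n{\left(E \right)} = E^{2} + 31 E$
$\left(Z + N{\left(-171,-56 \right)}\right) \left(29985 - n{\left(24 \right)}\right) = \left(12888 + 28\right) \left(29985 - 24 \left(31 + 24\right)\right) = 12916 \left(29985 - 24 \cdot 55\right) = 12916 \left(29985 - 1320\right) = 12916 \cdot 28665 = 370237140$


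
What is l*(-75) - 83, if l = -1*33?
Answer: 2392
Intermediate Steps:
l = -33
l*(-75) - 83 = -33*(-75) - 83 = 2475 - 83 = 2392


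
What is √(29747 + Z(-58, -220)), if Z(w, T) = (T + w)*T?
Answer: √90907 ≈ 301.51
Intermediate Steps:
Z(w, T) = T*(T + w)
√(29747 + Z(-58, -220)) = √(29747 - 220*(-220 - 58)) = √(29747 - 220*(-278)) = √(29747 + 61160) = √90907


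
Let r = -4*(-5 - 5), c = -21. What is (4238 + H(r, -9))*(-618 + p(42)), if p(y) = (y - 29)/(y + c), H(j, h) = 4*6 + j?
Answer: -18591810/7 ≈ -2.6560e+6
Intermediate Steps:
r = 40 (r = -4*(-10) = 40)
H(j, h) = 24 + j
p(y) = (-29 + y)/(-21 + y) (p(y) = (y - 29)/(y - 21) = (-29 + y)/(-21 + y))
(4238 + H(r, -9))*(-618 + p(42)) = (4238 + (24 + 40))*(-618 + (-29 + 42)/(-21 + 42)) = (4238 + 64)*(-618 + 13/21) = 4302*(-618 + (1/21)*13) = 4302*(-618 + 13/21) = 4302*(-12965/21) = -18591810/7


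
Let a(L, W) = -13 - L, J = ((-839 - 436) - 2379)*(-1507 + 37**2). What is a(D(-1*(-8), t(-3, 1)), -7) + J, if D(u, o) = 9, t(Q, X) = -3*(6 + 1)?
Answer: 504230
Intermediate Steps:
t(Q, X) = -21 (t(Q, X) = -3*7 = -21)
J = 504252 (J = (-1275 - 2379)*(-1507 + 1369) = -3654*(-138) = 504252)
a(D(-1*(-8), t(-3, 1)), -7) + J = (-13 - 1*9) + 504252 = (-13 - 9) + 504252 = -22 + 504252 = 504230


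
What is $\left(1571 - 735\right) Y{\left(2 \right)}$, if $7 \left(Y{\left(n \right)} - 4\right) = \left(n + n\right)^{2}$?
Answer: $\frac{36784}{7} \approx 5254.9$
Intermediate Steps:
$Y{\left(n \right)} = 4 + \frac{4 n^{2}}{7}$ ($Y{\left(n \right)} = 4 + \frac{\left(n + n\right)^{2}}{7} = 4 + \frac{\left(2 n\right)^{2}}{7} = 4 + \frac{4 n^{2}}{7}$)
$\left(1571 - 735\right) Y{\left(2 \right)} = \left(1571 - 735\right) \left(4 + \frac{4 \cdot 2^{2}}{7}\right) = 836 \left(4 + \frac{4}{7} \cdot 4\right) = 836 \left(4 + \frac{16}{7}\right) = 836 \cdot \frac{44}{7} = \frac{36784}{7}$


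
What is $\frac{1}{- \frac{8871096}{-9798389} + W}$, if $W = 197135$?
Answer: $\frac{9798389}{1931614286611} \approx 5.0726 \cdot 10^{-6}$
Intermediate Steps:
$\frac{1}{- \frac{8871096}{-9798389} + W} = \frac{1}{- \frac{8871096}{-9798389} + 197135} = \frac{1}{\left(-8871096\right) \left(- \frac{1}{9798389}\right) + 197135} = \frac{1}{\frac{8871096}{9798389} + 197135} = \frac{1}{\frac{1931614286611}{9798389}} = \frac{9798389}{1931614286611}$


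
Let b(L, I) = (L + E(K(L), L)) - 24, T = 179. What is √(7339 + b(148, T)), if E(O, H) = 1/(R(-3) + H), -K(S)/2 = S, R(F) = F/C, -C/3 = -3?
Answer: 8*√22884494/443 ≈ 86.389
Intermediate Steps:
C = 9 (C = -3*(-3) = 9)
R(F) = F/9
K(S) = -2*S
E(O, H) = 1/(-⅓ + H) (E(O, H) = 1/((⅑)*(-3) + H) = 1/(-⅓ + H))
b(L, I) = -24 + L + 3/(-1 + 3*L) (b(L, I) = (L + 3/(-1 + 3*L)) - 24 = -24 + L + 3/(-1 + 3*L))
√(7339 + b(148, T)) = √(7339 + (3 + (-1 + 3*148)*(-24 + 148))/(-1 + 3*148)) = √(7339 + (3 + (-1 + 444)*124)/(-1 + 444)) = √(7339 + (3 + 443*124)/443) = √(7339 + (3 + 54932)/443) = √(7339 + (1/443)*54935) = √(7339 + 54935/443) = √(3306112/443) = 8*√22884494/443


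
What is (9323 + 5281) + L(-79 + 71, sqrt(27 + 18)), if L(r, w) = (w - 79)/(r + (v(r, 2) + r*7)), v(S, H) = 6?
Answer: 847111/58 - 3*sqrt(5)/58 ≈ 14605.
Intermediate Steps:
L(r, w) = (-79 + w)/(6 + 8*r) (L(r, w) = (w - 79)/(r + (6 + r*7)) = (-79 + w)/(r + (6 + 7*r)) = (-79 + w)/(6 + 8*r))
(9323 + 5281) + L(-79 + 71, sqrt(27 + 18)) = (9323 + 5281) + (-79 + sqrt(27 + 18))/(2*(3 + 4*(-79 + 71))) = 14604 + (-79 + sqrt(45))/(2*(3 + 4*(-8))) = 14604 + (-79 + 3*sqrt(5))/(2*(3 - 32)) = 14604 + (1/2)*(-79 + 3*sqrt(5))/(-29) = 14604 + (1/2)*(-1/29)*(-79 + 3*sqrt(5)) = 14604 + (79/58 - 3*sqrt(5)/58) = 847111/58 - 3*sqrt(5)/58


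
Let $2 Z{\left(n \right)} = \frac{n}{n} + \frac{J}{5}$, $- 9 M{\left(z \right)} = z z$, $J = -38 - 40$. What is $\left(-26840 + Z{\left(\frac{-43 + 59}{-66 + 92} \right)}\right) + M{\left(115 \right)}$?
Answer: $- \frac{2548507}{90} \approx -28317.0$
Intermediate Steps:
$J = -78$ ($J = -38 - 40 = -78$)
$M{\left(z \right)} = - \frac{z^{2}}{9}$ ($M{\left(z \right)} = - \frac{z z}{9} = - \frac{z^{2}}{9}$)
$Z{\left(n \right)} = - \frac{73}{10}$ ($Z{\left(n \right)} = \frac{\frac{n}{n} - \frac{78}{5}}{2} = \frac{1 - \frac{78}{5}}{2} = \frac{1}{2} \left(- \frac{73}{5}\right) = - \frac{73}{10}$)
$\left(-26840 + Z{\left(\frac{-43 + 59}{-66 + 92} \right)}\right) + M{\left(115 \right)} = \left(-26840 - \frac{73}{10}\right) - \frac{115^{2}}{9} = - \frac{268473}{10} - \frac{13225}{9} = - \frac{2548507}{90}$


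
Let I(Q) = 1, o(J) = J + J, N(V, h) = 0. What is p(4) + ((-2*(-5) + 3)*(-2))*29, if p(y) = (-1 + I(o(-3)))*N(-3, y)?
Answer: -754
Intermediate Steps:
o(J) = 2*J
p(y) = 0 (p(y) = (-1 + 1)*0 = 0*0 = 0)
p(4) + ((-2*(-5) + 3)*(-2))*29 = 0 + ((-2*(-5) + 3)*(-2))*29 = 0 + ((10 + 3)*(-2))*29 = 0 + (13*(-2))*29 = 0 - 26*29 = 0 - 754 = -754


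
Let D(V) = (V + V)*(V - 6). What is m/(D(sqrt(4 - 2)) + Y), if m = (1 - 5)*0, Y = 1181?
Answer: 0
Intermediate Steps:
D(V) = 2*V*(-6 + V) (D(V) = (2*V)*(-6 + V) = 2*V*(-6 + V))
m = 0 (m = -4*0 = 0)
m/(D(sqrt(4 - 2)) + Y) = 0/(2*sqrt(4 - 2)*(-6 + sqrt(4 - 2)) + 1181) = 0/(2*sqrt(2)*(-6 + sqrt(2)) + 1181) = 0/(1181 + 2*sqrt(2)*(-6 + sqrt(2))) = 0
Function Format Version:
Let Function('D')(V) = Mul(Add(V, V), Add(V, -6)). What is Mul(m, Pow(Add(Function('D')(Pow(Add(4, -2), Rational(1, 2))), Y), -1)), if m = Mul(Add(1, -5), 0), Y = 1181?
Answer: 0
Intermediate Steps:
Function('D')(V) = Mul(2, V, Add(-6, V)) (Function('D')(V) = Mul(Mul(2, V), Add(-6, V)) = Mul(2, V, Add(-6, V)))
m = 0 (m = Mul(-4, 0) = 0)
Mul(m, Pow(Add(Function('D')(Pow(Add(4, -2), Rational(1, 2))), Y), -1)) = Mul(0, Pow(Add(Mul(2, Pow(Add(4, -2), Rational(1, 2)), Add(-6, Pow(Add(4, -2), Rational(1, 2)))), 1181), -1)) = Mul(0, Pow(Add(Mul(2, Pow(2, Rational(1, 2)), Add(-6, Pow(2, Rational(1, 2)))), 1181), -1)) = Mul(0, Pow(Add(1181, Mul(2, Pow(2, Rational(1, 2)), Add(-6, Pow(2, Rational(1, 2))))), -1)) = 0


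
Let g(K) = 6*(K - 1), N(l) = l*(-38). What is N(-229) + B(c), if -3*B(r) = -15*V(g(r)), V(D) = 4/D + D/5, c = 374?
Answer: 12241870/1119 ≈ 10940.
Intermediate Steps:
N(l) = -38*l
g(K) = -6 + 6*K (g(K) = 6*(-1 + K) = -6 + 6*K)
V(D) = 4/D + D/5 (V(D) = 4/D + D*(1/5) = 4/D + D/5)
B(r) = -6 + 6*r + 20/(-6 + 6*r) (B(r) = -(-5)*(4/(-6 + 6*r) + (-6 + 6*r)/5) = -(-5)*(4/(-6 + 6*r) + (-6/5 + 6*r/5)) = -(-5)*(-6/5 + 4/(-6 + 6*r) + 6*r/5) = -(18 - 60/(-6 + 6*r) - 18*r)/3 = -6 + 6*r + 20/(-6 + 6*r))
N(-229) + B(c) = -38*(-229) + 2*(5 + 9*(-1 + 374)**2)/(3*(-1 + 374)) = 8702 + (2/3)*(5 + 9*373**2)/373 = 8702 + (2/3)*(1/373)*(5 + 9*139129) = 8702 + (2/3)*(1/373)*(5 + 1252161) = 8702 + (2/3)*(1/373)*1252166 = 8702 + 2504332/1119 = 12241870/1119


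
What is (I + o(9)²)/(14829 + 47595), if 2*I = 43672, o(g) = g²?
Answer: 28397/62424 ≈ 0.45491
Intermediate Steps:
I = 21836 (I = (½)*43672 = 21836)
(I + o(9)²)/(14829 + 47595) = (21836 + (9²)²)/(14829 + 47595) = (21836 + 81²)/62424 = (21836 + 6561)*(1/62424) = 28397*(1/62424) = 28397/62424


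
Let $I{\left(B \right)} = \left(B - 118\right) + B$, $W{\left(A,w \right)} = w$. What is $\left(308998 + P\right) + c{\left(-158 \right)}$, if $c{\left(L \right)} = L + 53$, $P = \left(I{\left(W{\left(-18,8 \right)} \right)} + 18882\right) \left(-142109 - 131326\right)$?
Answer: $-5134800407$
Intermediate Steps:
$I{\left(B \right)} = -118 + 2 B$ ($I{\left(B \right)} = \left(-118 + B\right) + B = -118 + 2 B$)
$P = -5135109300$ ($P = \left(\left(-118 + 2 \cdot 8\right) + 18882\right) \left(-142109 - 131326\right) = \left(\left(-118 + 16\right) + 18882\right) \left(-273435\right) = \left(-102 + 18882\right) \left(-273435\right) = 18780 \left(-273435\right) = -5135109300$)
$c{\left(L \right)} = 53 + L$
$\left(308998 + P\right) + c{\left(-158 \right)} = \left(308998 - 5135109300\right) + \left(53 - 158\right) = -5134800302 - 105 = -5134800407$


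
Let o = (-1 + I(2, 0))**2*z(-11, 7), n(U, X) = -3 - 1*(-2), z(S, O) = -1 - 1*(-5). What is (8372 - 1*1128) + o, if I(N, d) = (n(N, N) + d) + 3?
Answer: 7248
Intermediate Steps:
z(S, O) = 4 (z(S, O) = -1 + 5 = 4)
n(U, X) = -1 (n(U, X) = -3 + 2 = -1)
I(N, d) = 2 + d (I(N, d) = (-1 + d) + 3 = 2 + d)
o = 4 (o = (-1 + (2 + 0))**2*4 = (-1 + 2)**2*4 = 1**2*4 = 1*4 = 4)
(8372 - 1*1128) + o = (8372 - 1*1128) + 4 = (8372 - 1128) + 4 = 7244 + 4 = 7248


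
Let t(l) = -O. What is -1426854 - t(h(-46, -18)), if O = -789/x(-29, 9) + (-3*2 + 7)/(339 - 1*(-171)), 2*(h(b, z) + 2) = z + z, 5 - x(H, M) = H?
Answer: -363853687/255 ≈ -1.4269e+6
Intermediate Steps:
x(H, M) = 5 - H
h(b, z) = -2 + z (h(b, z) = -2 + (z + z)/2 = -2 + (2*z)/2 = -2 + z)
O = -5917/255 (O = -789/(5 - 1*(-29)) + (-3*2 + 7)/(339 - 1*(-171)) = -789/(5 + 29) + (-6 + 7)/(339 + 171) = -789/34 + 1/510 = -5917/255 ≈ -23.204)
t(l) = 5917/255 (t(l) = -1*(-5917/255) = 5917/255)
-1426854 - t(h(-46, -18)) = -1426854 - 1*5917/255 = -1426854 - 5917/255 = -363853687/255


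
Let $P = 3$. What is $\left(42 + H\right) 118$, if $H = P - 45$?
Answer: $0$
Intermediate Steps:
$H = -42$ ($H = 3 - 45 = -42$)
$\left(42 + H\right) 118 = \left(42 - 42\right) 118 = 0 \cdot 118 = 0$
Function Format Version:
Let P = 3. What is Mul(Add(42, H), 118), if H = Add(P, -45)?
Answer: 0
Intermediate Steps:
H = -42 (H = Add(3, -45) = -42)
Mul(Add(42, H), 118) = Mul(Add(42, -42), 118) = Mul(0, 118) = 0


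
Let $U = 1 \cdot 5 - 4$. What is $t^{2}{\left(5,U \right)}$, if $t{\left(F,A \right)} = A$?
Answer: $1$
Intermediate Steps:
$U = 1$ ($U = 5 - 4 = 1$)
$t^{2}{\left(5,U \right)} = 1^{2} = 1$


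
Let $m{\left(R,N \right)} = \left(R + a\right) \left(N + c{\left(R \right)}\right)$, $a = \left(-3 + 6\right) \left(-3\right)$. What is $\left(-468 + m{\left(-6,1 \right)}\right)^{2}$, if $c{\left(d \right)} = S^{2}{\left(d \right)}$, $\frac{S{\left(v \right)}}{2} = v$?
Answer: $6985449$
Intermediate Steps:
$S{\left(v \right)} = 2 v$
$c{\left(d \right)} = 4 d^{2}$ ($c{\left(d \right)} = \left(2 d\right)^{2} = 4 d^{2}$)
$a = -9$ ($a = 3 \left(-3\right) = -9$)
$m{\left(R,N \right)} = \left(-9 + R\right) \left(N + 4 R^{2}\right)$ ($m{\left(R,N \right)} = \left(R - 9\right) \left(N + 4 R^{2}\right) = \left(-9 + R\right) \left(N + 4 R^{2}\right)$)
$\left(-468 + m{\left(-6,1 \right)}\right)^{2} = \left(-468 + \left(- 36 \left(-6\right)^{2} - 9 + 4 \left(-6\right)^{3} + 1 \left(-6\right)\right)\right)^{2} = \left(-468 - 2175\right)^{2} = \left(-2643\right)^{2} = 6985449$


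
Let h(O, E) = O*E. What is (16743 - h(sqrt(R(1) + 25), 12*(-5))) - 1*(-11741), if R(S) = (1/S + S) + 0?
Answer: 28484 + 180*sqrt(3) ≈ 28796.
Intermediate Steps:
R(S) = S + 1/S (R(S) = (S + 1/S) + 0 = S + 1/S)
h(O, E) = E*O
(16743 - h(sqrt(R(1) + 25), 12*(-5))) - 1*(-11741) = (16743 - 12*(-5)*sqrt((1 + 1/1) + 25)) - 1*(-11741) = (16743 - (-60)*sqrt((1 + 1) + 25)) + 11741 = (16743 - (-60)*sqrt(2 + 25)) + 11741 = (16743 - (-60)*sqrt(27)) + 11741 = (16743 - (-60)*3*sqrt(3)) + 11741 = (16743 - (-180)*sqrt(3)) + 11741 = (16743 + 180*sqrt(3)) + 11741 = 28484 + 180*sqrt(3)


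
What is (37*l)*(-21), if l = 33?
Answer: -25641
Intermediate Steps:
(37*l)*(-21) = (37*33)*(-21) = 1221*(-21) = -25641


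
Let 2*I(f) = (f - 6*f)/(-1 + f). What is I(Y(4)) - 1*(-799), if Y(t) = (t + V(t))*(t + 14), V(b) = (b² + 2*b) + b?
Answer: 91597/115 ≈ 796.50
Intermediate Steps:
V(b) = b² + 3*b
Y(t) = (14 + t)*(t + t*(3 + t)) (Y(t) = (t + t*(3 + t))*(t + 14) = (t + t*(3 + t))*(14 + t) = (14 + t)*(t + t*(3 + t)))
I(f) = -5*f/(2*(-1 + f)) (I(f) = ((f - 6*f)/(-1 + f))/2 = ((-5*f)/(-1 + f))/2 = (-5*f/(-1 + f))/2 = -5*f/(2*(-1 + f)))
I(Y(4)) - 1*(-799) = -5*4*(56 + 4² + 18*4)/(-2 + 2*(4*(56 + 4² + 18*4))) - 1*(-799) = -5*4*(56 + 16 + 72)/(-2 + 2*(4*(56 + 16 + 72))) + 799 = -5*4*144/(-2 + 2*(4*144)) + 799 = -5*576/(-2 + 2*576) + 799 = -5*576/(-2 + 1152) + 799 = -5*576/1150 + 799 = -5*576*1/1150 + 799 = -288/115 + 799 = 91597/115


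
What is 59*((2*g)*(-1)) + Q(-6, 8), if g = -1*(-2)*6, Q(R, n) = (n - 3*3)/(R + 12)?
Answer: -8497/6 ≈ -1416.2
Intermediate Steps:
Q(R, n) = (-9 + n)/(12 + R) (Q(R, n) = (n - 9)/(12 + R) = (-9 + n)/(12 + R))
g = 12 (g = 2*6 = 12)
59*((2*g)*(-1)) + Q(-6, 8) = 59*((2*12)*(-1)) + (-9 + 8)/(12 - 6) = 59*(24*(-1)) - 1/6 = 59*(-24) + (⅙)*(-1) = -1416 - ⅙ = -8497/6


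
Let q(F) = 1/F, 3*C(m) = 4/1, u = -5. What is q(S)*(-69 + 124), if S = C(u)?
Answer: 165/4 ≈ 41.250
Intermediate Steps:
C(m) = 4/3 (C(m) = (4/1)/3 = (4*1)/3 = (⅓)*4 = 4/3)
S = 4/3 ≈ 1.3333
q(S)*(-69 + 124) = (-69 + 124)/(4/3) = (¾)*55 = 165/4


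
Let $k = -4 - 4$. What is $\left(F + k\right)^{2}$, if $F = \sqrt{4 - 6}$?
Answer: $\left(8 - i \sqrt{2}\right)^{2} \approx 62.0 - 22.627 i$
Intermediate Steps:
$k = -8$
$F = i \sqrt{2}$ ($F = \sqrt{-2} = i \sqrt{2} \approx 1.4142 i$)
$\left(F + k\right)^{2} = \left(i \sqrt{2} - 8\right)^{2} = \left(-8 + i \sqrt{2}\right)^{2}$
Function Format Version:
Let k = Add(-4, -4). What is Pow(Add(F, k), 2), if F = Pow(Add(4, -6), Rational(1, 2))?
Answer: Pow(Add(8, Mul(-1, I, Pow(2, Rational(1, 2)))), 2) ≈ Add(62.000, Mul(-22.627, I))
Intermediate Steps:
k = -8
F = Mul(I, Pow(2, Rational(1, 2))) (F = Pow(-2, Rational(1, 2)) = Mul(I, Pow(2, Rational(1, 2))) ≈ Mul(1.4142, I))
Pow(Add(F, k), 2) = Pow(Add(Mul(I, Pow(2, Rational(1, 2))), -8), 2) = Pow(Add(-8, Mul(I, Pow(2, Rational(1, 2)))), 2)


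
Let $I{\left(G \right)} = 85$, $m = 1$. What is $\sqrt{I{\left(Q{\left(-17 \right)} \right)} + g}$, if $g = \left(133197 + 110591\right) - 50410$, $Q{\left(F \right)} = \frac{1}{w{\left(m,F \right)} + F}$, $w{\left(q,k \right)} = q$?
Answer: $\sqrt{193463} \approx 439.84$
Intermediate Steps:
$Q{\left(F \right)} = \frac{1}{1 + F}$
$g = 193378$ ($g = 243788 - 50410 = 193378$)
$\sqrt{I{\left(Q{\left(-17 \right)} \right)} + g} = \sqrt{85 + 193378} = \sqrt{193463}$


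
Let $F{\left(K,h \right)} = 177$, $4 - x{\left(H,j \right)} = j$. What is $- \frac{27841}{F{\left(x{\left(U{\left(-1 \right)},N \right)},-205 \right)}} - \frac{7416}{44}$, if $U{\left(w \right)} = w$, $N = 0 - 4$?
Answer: $- \frac{634409}{1947} \approx -325.84$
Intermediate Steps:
$N = -4$ ($N = 0 - 4 = -4$)
$x{\left(H,j \right)} = 4 - j$
$- \frac{27841}{F{\left(x{\left(U{\left(-1 \right)},N \right)},-205 \right)}} - \frac{7416}{44} = - \frac{27841}{177} - \frac{7416}{44} = \left(-27841\right) \frac{1}{177} - \frac{1854}{11} = - \frac{27841}{177} - \frac{1854}{11} = - \frac{634409}{1947}$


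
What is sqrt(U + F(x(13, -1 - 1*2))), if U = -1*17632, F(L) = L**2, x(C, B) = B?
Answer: I*sqrt(17623) ≈ 132.75*I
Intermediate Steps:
U = -17632
sqrt(U + F(x(13, -1 - 1*2))) = sqrt(-17632 + (-1 - 1*2)**2) = sqrt(-17632 + (-1 - 2)**2) = sqrt(-17632 + (-3)**2) = sqrt(-17632 + 9) = sqrt(-17623) = I*sqrt(17623)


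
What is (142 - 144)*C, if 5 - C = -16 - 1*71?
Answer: -184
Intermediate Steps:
C = 92 (C = 5 - (-16 - 1*71) = 5 - (-16 - 71) = 5 - 1*(-87) = 5 + 87 = 92)
(142 - 144)*C = (142 - 144)*92 = -2*92 = -184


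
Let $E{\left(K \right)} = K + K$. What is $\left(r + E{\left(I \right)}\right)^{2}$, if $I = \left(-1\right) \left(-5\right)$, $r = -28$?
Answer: $324$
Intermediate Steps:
$I = 5$
$E{\left(K \right)} = 2 K$
$\left(r + E{\left(I \right)}\right)^{2} = \left(-28 + 2 \cdot 5\right)^{2} = \left(-28 + 10\right)^{2} = \left(-18\right)^{2} = 324$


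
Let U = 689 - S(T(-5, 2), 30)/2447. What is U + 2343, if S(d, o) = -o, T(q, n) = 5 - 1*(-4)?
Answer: 7419334/2447 ≈ 3032.0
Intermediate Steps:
T(q, n) = 9 (T(q, n) = 5 + 4 = 9)
U = 1686013/2447 (U = 689 - (-1*30)/2447 = 689 - (-30)/2447 = 689 - 1*(-30/2447) = 689 + 30/2447 = 1686013/2447 ≈ 689.01)
U + 2343 = 1686013/2447 + 2343 = 7419334/2447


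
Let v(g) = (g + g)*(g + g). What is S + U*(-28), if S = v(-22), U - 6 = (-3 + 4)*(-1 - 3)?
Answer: 1880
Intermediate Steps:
U = 2 (U = 6 + (-3 + 4)*(-1 - 3) = 6 + 1*(-4) = 6 - 4 = 2)
v(g) = 4*g**2 (v(g) = (2*g)*(2*g) = 4*g**2)
S = 1936 (S = 4*(-22)**2 = 4*484 = 1936)
S + U*(-28) = 1936 + 2*(-28) = 1936 - 56 = 1880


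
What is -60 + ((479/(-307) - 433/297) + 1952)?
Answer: 172235474/91179 ≈ 1889.0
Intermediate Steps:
-60 + ((479/(-307) - 433/297) + 1952) = -60 + ((479*(-1/307) - 433*1/297) + 1952) = -60 + ((-479/307 - 433/297) + 1952) = -60 + (-275194/91179 + 1952) = -60 + 177706214/91179 = 172235474/91179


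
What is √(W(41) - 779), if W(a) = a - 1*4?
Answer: I*√742 ≈ 27.24*I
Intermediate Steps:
W(a) = -4 + a (W(a) = a - 4 = -4 + a)
√(W(41) - 779) = √((-4 + 41) - 779) = √(37 - 779) = √(-742) = I*√742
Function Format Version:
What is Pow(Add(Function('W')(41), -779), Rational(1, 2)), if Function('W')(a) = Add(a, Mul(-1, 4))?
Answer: Mul(I, Pow(742, Rational(1, 2))) ≈ Mul(27.240, I)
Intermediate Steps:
Function('W')(a) = Add(-4, a) (Function('W')(a) = Add(a, -4) = Add(-4, a))
Pow(Add(Function('W')(41), -779), Rational(1, 2)) = Pow(Add(Add(-4, 41), -779), Rational(1, 2)) = Pow(Add(37, -779), Rational(1, 2)) = Pow(-742, Rational(1, 2)) = Mul(I, Pow(742, Rational(1, 2)))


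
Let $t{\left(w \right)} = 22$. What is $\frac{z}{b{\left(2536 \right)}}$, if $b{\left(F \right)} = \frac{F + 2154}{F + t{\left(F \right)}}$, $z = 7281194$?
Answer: $\frac{9312647126}{2345} \approx 3.9713 \cdot 10^{6}$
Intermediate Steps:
$b{\left(F \right)} = \frac{2154 + F}{22 + F}$ ($b{\left(F \right)} = \frac{F + 2154}{F + 22} = \frac{2154 + F}{22 + F}$)
$\frac{z}{b{\left(2536 \right)}} = \frac{7281194}{\frac{1}{22 + 2536} \left(2154 + 2536\right)} = \frac{7281194}{\frac{1}{2558} \cdot 4690} = \frac{7281194}{\frac{2345}{1279}} = 7281194 \cdot \frac{1279}{2345} = \frac{9312647126}{2345}$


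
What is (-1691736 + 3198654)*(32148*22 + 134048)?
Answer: 1267776141072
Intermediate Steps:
(-1691736 + 3198654)*(32148*22 + 134048) = 1506918*(707256 + 134048) = 1506918*841304 = 1267776141072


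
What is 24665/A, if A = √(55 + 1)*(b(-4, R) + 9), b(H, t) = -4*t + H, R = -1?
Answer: 24665*√14/252 ≈ 366.22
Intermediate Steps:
b(H, t) = H - 4*t
A = 18*√14 (A = √(55 + 1)*((-4 - 4*(-1)) + 9) = √56*((-4 + 4) + 9) = (2*√14)*(0 + 9) = (2*√14)*9 = 18*√14 ≈ 67.350)
24665/A = 24665/((18*√14)) = 24665*(√14/252) = 24665*√14/252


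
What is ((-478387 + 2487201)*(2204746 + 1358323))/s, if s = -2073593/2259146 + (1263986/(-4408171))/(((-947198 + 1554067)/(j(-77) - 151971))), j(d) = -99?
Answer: -43257522702786521915305364919364/5112999063909971287 ≈ -8.4603e+12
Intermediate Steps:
s = -5112999063909971287/6043627452406824454 (s = -2073593/2259146 + (1263986/(-4408171))/(((-947198 + 1554067)/(-99 - 151971))) = -2073593*1/2259146 + (1263986*(-1/4408171))/((606869/(-152070))) = -2073593/2259146 - 1263986/(4408171*(606869*(-1/152070))) = -2073593/2259146 - 1263986/(4408171*(-606869/152070)) = -2073593/2259146 - 1263986/4408171*(-152070/606869) = -2073593/2259146 + 192214351020/2675182326599 = -5112999063909971287/6043627452406824454 ≈ -0.84601)
((-478387 + 2487201)*(2204746 + 1358323))/s = ((-478387 + 2487201)*(2204746 + 1358323))/(-5112999063909971287/6043627452406824454) = (2008814*3563069)*(-6043627452406824454/5112999063909971287) = 7157542890166*(-6043627452406824454/5112999063909971287) = -43257522702786521915305364919364/5112999063909971287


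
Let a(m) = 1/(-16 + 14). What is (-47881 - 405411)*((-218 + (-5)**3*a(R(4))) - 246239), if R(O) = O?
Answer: 111688655694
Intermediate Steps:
a(m) = -1/2 (a(m) = 1/(-2) = -1/2)
(-47881 - 405411)*((-218 + (-5)**3*a(R(4))) - 246239) = (-47881 - 405411)*((-218 + (-5)**3*(-1/2)) - 246239) = -453292*((-218 - 125*(-1/2)) - 246239) = -453292*((-218 + 125/2) - 246239) = -453292*(-311/2 - 246239) = -453292*(-492789/2) = 111688655694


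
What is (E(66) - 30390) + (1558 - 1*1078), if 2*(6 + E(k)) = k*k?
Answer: -27738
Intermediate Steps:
E(k) = -6 + k**2/2 (E(k) = -6 + (k*k)/2 = -6 + k**2/2)
(E(66) - 30390) + (1558 - 1*1078) = ((-6 + (1/2)*66**2) - 30390) + (1558 - 1*1078) = ((-6 + (1/2)*4356) - 30390) + (1558 - 1078) = ((-6 + 2178) - 30390) + 480 = (2172 - 30390) + 480 = -28218 + 480 = -27738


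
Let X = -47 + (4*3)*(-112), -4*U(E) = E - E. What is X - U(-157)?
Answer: -1391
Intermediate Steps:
U(E) = 0 (U(E) = -(E - E)/4 = -¼*0 = 0)
X = -1391 (X = -47 + 12*(-112) = -47 - 1344 = -1391)
X - U(-157) = -1391 - 1*0 = -1391 + 0 = -1391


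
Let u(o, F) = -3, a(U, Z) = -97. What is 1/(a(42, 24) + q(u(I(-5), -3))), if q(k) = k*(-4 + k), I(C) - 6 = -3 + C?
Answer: -1/76 ≈ -0.013158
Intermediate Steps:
I(C) = 3 + C (I(C) = 6 + (-3 + C) = 3 + C)
1/(a(42, 24) + q(u(I(-5), -3))) = 1/(-97 - 3*(-4 - 3)) = 1/(-97 - 3*(-7)) = 1/(-97 + 21) = 1/(-76) = -1/76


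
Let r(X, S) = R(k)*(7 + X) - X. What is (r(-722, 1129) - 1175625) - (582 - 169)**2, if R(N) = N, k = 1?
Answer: -1346187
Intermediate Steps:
r(X, S) = 7 (r(X, S) = 1*(7 + X) - X = (7 + X) - X = 7)
(r(-722, 1129) - 1175625) - (582 - 169)**2 = (7 - 1175625) - (582 - 169)**2 = -1175618 - 1*413**2 = -1175618 - 1*170569 = -1175618 - 170569 = -1346187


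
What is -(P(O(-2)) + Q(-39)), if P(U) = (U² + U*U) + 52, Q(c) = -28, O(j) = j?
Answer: -32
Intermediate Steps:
P(U) = 52 + 2*U² (P(U) = (U² + U²) + 52 = 2*U² + 52 = 52 + 2*U²)
-(P(O(-2)) + Q(-39)) = -((52 + 2*(-2)²) - 28) = -((52 + 2*4) - 28) = -((52 + 8) - 28) = -(60 - 28) = -1*32 = -32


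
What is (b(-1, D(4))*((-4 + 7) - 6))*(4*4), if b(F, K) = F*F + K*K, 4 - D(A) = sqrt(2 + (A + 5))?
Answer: -1344 + 384*sqrt(11) ≈ -70.416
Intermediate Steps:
D(A) = 4 - sqrt(7 + A) (D(A) = 4 - sqrt(2 + (A + 5)) = 4 - sqrt(2 + (5 + A)) = 4 - sqrt(7 + A))
b(F, K) = F**2 + K**2
(b(-1, D(4))*((-4 + 7) - 6))*(4*4) = (((-1)**2 + (4 - sqrt(7 + 4))**2)*((-4 + 7) - 6))*(4*4) = ((1 + (4 - sqrt(11))**2)*(3 - 6))*16 = ((1 + (4 - sqrt(11))**2)*(-3))*16 = (-3 - 3*(4 - sqrt(11))**2)*16 = -48 - 48*(4 - sqrt(11))**2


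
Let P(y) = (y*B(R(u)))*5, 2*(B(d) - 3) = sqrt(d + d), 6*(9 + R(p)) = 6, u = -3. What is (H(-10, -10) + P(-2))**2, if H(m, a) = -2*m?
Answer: -300 + 400*I ≈ -300.0 + 400.0*I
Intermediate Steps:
R(p) = -8 (R(p) = -9 + (1/6)*6 = -9 + 1 = -8)
B(d) = 3 + sqrt(2)*sqrt(d)/2 (B(d) = 3 + sqrt(d + d)/2 = 3 + sqrt(2*d)/2 = 3 + (sqrt(2)*sqrt(d))/2 = 3 + sqrt(2)*sqrt(d)/2)
P(y) = 5*y*(3 + 2*I) (P(y) = (y*(3 + sqrt(2)*sqrt(-8)/2))*5 = (y*(3 + sqrt(2)*(2*I*sqrt(2))/2))*5 = (y*(3 + 2*I))*5 = 5*y*(3 + 2*I))
(H(-10, -10) + P(-2))**2 = (-2*(-10) - 2*(15 + 10*I))**2 = (20 + (-30 - 20*I))**2 = (-10 - 20*I)**2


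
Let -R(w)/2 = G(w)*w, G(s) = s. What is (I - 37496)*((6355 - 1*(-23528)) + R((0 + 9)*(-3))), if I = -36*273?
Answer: -1345184700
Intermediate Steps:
I = -9828
R(w) = -2*w**2 (R(w) = -2*w*w = -2*w**2)
(I - 37496)*((6355 - 1*(-23528)) + R((0 + 9)*(-3))) = (-9828 - 37496)*((6355 - 1*(-23528)) - 2*9*(0 + 9)**2) = -47324*((6355 + 23528) - 2*(9*(-3))**2) = -47324*(29883 - 2*(-27)**2) = -47324*(29883 - 2*729) = -47324*(29883 - 1458) = -47324*28425 = -1345184700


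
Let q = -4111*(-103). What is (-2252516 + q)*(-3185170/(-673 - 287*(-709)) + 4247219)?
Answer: -157552691825229826/20281 ≈ -7.7685e+12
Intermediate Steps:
q = 423433
(-2252516 + q)*(-3185170/(-673 - 287*(-709)) + 4247219) = (-2252516 + 423433)*(-3185170/(-673 - 287*(-709)) + 4247219) = -1829083*(-3185170/(-673 + 203483) + 4247219) = -1829083*(-3185170/202810 + 4247219) = -1829083*(-3185170*1/202810 + 4247219) = -1829083*(-318517/20281 + 4247219) = -1829083*86137530022/20281 = -157552691825229826/20281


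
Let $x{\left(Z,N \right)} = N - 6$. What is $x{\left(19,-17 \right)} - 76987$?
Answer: $-77010$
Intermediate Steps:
$x{\left(Z,N \right)} = -6 + N$
$x{\left(19,-17 \right)} - 76987 = \left(-6 - 17\right) - 76987 = -23 - 76987 = -77010$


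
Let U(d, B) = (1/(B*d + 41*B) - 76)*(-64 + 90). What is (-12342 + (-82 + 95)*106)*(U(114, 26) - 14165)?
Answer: 27430327256/155 ≈ 1.7697e+8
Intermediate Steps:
U(d, B) = -1976 + 26/(41*B + B*d) (U(d, B) = (1/(41*B + B*d) - 76)*26 = (-76 + 1/(41*B + B*d))*26 = -1976 + 26/(41*B + B*d))
(-12342 + (-82 + 95)*106)*(U(114, 26) - 14165) = (-12342 + (-82 + 95)*106)*(26*(1 - 3116*26 - 76*26*114)/(26*(41 + 114)) - 14165) = (-12342 + 13*106)*(26*(1/26)*(1 - 81016 - 225264)/155 - 14165) = (-12342 + 1378)*(26*(1/26)*(1/155)*(-306279) - 14165) = -10964*(-306279/155 - 14165) = -10964*(-2501854/155) = 27430327256/155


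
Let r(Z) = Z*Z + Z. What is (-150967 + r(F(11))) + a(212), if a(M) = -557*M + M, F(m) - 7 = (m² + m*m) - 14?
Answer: -213379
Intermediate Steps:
F(m) = -7 + 2*m² (F(m) = 7 + ((m² + m*m) - 14) = 7 + ((m² + m²) - 14) = 7 + (2*m² - 14) = 7 + (-14 + 2*m²) = -7 + 2*m²)
r(Z) = Z + Z² (r(Z) = Z² + Z = Z + Z²)
a(M) = -556*M
(-150967 + r(F(11))) + a(212) = (-150967 + (-7 + 2*11²)*(1 + (-7 + 2*11²))) - 556*212 = (-150967 + (-7 + 2*121)*(1 + (-7 + 2*121))) - 117872 = (-150967 + (-7 + 242)*(1 + (-7 + 242))) - 117872 = (-150967 + 235*(1 + 235)) - 117872 = (-150967 + 235*236) - 117872 = (-150967 + 55460) - 117872 = -95507 - 117872 = -213379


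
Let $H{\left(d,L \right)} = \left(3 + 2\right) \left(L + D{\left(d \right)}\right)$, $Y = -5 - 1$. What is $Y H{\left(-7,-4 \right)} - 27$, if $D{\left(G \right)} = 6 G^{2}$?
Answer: $-8727$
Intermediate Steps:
$Y = -6$
$H{\left(d,L \right)} = 5 L + 30 d^{2}$ ($H{\left(d,L \right)} = \left(3 + 2\right) \left(L + 6 d^{2}\right) = 5 \left(L + 6 d^{2}\right) = 5 L + 30 d^{2}$)
$Y H{\left(-7,-4 \right)} - 27 = - 6 \left(5 \left(-4\right) + 30 \left(-7\right)^{2}\right) - 27 = - 6 \left(-20 + 30 \cdot 49\right) - 27 = - 6 \left(-20 + 1470\right) - 27 = \left(-6\right) 1450 - 27 = -8700 - 27 = -8727$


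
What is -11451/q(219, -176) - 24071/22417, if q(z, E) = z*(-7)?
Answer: 73265408/11455087 ≈ 6.3959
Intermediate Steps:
q(z, E) = -7*z
-11451/q(219, -176) - 24071/22417 = -11451/((-7*219)) - 24071/22417 = -11451/(-1533) - 24071*1/22417 = -11451*(-1/1533) - 24071/22417 = 3817/511 - 24071/22417 = 73265408/11455087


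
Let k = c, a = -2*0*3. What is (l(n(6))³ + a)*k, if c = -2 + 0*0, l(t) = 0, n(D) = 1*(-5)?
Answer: 0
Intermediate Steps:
n(D) = -5
c = -2 (c = -2 + 0 = -2)
a = 0 (a = 0*3 = 0)
k = -2
(l(n(6))³ + a)*k = (0³ + 0)*(-2) = (0 + 0)*(-2) = 0*(-2) = 0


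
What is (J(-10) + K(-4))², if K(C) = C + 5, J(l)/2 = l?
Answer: 361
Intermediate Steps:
J(l) = 2*l
K(C) = 5 + C
(J(-10) + K(-4))² = (2*(-10) + (5 - 4))² = (-20 + 1)² = (-19)² = 361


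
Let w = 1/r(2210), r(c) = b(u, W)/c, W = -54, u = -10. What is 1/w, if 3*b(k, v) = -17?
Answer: -1/390 ≈ -0.0025641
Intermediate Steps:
b(k, v) = -17/3 (b(k, v) = (⅓)*(-17) = -17/3)
r(c) = -17/(3*c)
w = -390 (w = 1/(-17/3/2210) = 1/(-17/3*1/2210) = 1/(-1/390) = -390)
1/w = 1/(-390) = -1/390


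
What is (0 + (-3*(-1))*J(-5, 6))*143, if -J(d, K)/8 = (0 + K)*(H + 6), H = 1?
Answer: -144144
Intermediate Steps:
J(d, K) = -56*K (J(d, K) = -8*(0 + K)*(1 + 6) = -8*K*7 = -56*K)
(0 + (-3*(-1))*J(-5, 6))*143 = (0 + (-3*(-1))*(-56*6))*143 = (0 + 3*(-336))*143 = (0 - 1008)*143 = -1008*143 = -144144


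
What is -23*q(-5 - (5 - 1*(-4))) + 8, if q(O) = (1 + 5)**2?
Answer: -820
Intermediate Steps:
q(O) = 36 (q(O) = 6**2 = 36)
-23*q(-5 - (5 - 1*(-4))) + 8 = -23*36 + 8 = -828 + 8 = -820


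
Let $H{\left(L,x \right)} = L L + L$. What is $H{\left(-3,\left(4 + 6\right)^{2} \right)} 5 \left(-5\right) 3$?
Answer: $-450$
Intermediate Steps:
$H{\left(L,x \right)} = L + L^{2}$ ($H{\left(L,x \right)} = L^{2} + L = L + L^{2}$)
$H{\left(-3,\left(4 + 6\right)^{2} \right)} 5 \left(-5\right) 3 = - 3 \left(1 - 3\right) 5 \left(-5\right) 3 = \left(-3\right) \left(-2\right) \left(\left(-25\right) 3\right) = 6 \left(-75\right) = -450$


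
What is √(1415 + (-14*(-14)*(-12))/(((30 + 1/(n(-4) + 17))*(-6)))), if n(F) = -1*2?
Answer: √290464295/451 ≈ 37.789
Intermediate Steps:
n(F) = -2
√(1415 + (-14*(-14)*(-12))/(((30 + 1/(n(-4) + 17))*(-6)))) = √(1415 + (-14*(-14)*(-12))/(((30 + 1/(-2 + 17))*(-6)))) = √(1415 + (196*(-12))/(((30 + 1/15)*(-6)))) = √(1415 - 2352*(-1/(6*(30 + 1/15)))) = √(1415 - 2352/((451/15)*(-6))) = √(1415 - 2352/(-902/5)) = √(1415 - 2352*(-5/902)) = √(1415 + 5880/451) = √(644045/451) = √290464295/451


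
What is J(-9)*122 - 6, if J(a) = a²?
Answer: 9876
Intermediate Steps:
J(-9)*122 - 6 = (-9)²*122 - 6 = 81*122 - 6 = 9882 - 6 = 9876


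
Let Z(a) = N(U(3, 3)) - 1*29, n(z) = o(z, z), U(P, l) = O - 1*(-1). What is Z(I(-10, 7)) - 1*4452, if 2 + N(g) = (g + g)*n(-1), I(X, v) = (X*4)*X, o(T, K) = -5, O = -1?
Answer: -4483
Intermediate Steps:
U(P, l) = 0 (U(P, l) = -1 - 1*(-1) = -1 + 1 = 0)
n(z) = -5
I(X, v) = 4*X**2 (I(X, v) = (4*X)*X = 4*X**2)
N(g) = -2 - 10*g (N(g) = -2 + (g + g)*(-5) = -2 + (2*g)*(-5) = -2 - 10*g)
Z(a) = -31 (Z(a) = (-2 - 10*0) - 1*29 = (-2 + 0) - 29 = -2 - 29 = -31)
Z(I(-10, 7)) - 1*4452 = -31 - 1*4452 = -31 - 4452 = -4483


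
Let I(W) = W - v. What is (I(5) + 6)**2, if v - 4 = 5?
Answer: 4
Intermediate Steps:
v = 9 (v = 4 + 5 = 9)
I(W) = -9 + W (I(W) = W - 1*9 = W - 9 = -9 + W)
(I(5) + 6)**2 = ((-9 + 5) + 6)**2 = (-4 + 6)**2 = 2**2 = 4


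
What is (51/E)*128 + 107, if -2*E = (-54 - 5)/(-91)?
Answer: -1181783/59 ≈ -20030.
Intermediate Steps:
E = -59/182 (E = -(-54 - 5)/(2*(-91)) = -(-59)*(-1)/(2*91) = -½*59/91 = -59/182 ≈ -0.32418)
(51/E)*128 + 107 = (51/(-59/182))*128 + 107 = (51*(-182/59))*128 + 107 = -9282/59*128 + 107 = -1188096/59 + 107 = -1181783/59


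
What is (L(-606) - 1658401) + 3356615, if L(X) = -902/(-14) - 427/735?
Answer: 178319174/105 ≈ 1.6983e+6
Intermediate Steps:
L(X) = 6704/105 (L(X) = -902*(-1/14) - 427*1/735 = 451/7 - 61/105 = 6704/105)
(L(-606) - 1658401) + 3356615 = (6704/105 - 1658401) + 3356615 = -174125401/105 + 3356615 = 178319174/105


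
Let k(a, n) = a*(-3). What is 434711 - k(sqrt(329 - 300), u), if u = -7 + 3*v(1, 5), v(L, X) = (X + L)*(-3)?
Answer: 434711 + 3*sqrt(29) ≈ 4.3473e+5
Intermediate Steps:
v(L, X) = -3*L - 3*X (v(L, X) = (L + X)*(-3) = -3*L - 3*X)
u = -61 (u = -7 + 3*(-3*1 - 3*5) = -7 + 3*(-3 - 15) = -7 + 3*(-18) = -7 - 54 = -61)
k(a, n) = -3*a
434711 - k(sqrt(329 - 300), u) = 434711 - (-3)*sqrt(329 - 300) = 434711 - (-3)*sqrt(29) = 434711 + 3*sqrt(29)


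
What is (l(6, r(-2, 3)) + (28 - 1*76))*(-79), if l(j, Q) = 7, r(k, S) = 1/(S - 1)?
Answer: 3239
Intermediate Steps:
r(k, S) = 1/(-1 + S)
(l(6, r(-2, 3)) + (28 - 1*76))*(-79) = (7 + (28 - 1*76))*(-79) = (7 + (28 - 76))*(-79) = (7 - 48)*(-79) = -41*(-79) = 3239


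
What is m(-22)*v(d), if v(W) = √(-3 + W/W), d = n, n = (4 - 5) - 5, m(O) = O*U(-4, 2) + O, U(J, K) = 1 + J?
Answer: 44*I*√2 ≈ 62.225*I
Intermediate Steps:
m(O) = -2*O (m(O) = O*(1 - 4) + O = O*(-3) + O = -3*O + O = -2*O)
n = -6 (n = -1 - 5 = -6)
d = -6
v(W) = I*√2 (v(W) = √(-3 + 1) = √(-2) = I*√2)
m(-22)*v(d) = (-2*(-22))*(I*√2) = 44*(I*√2) = 44*I*√2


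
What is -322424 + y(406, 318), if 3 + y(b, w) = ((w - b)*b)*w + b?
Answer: -11683525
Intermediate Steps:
y(b, w) = -3 + b + b*w*(w - b) (y(b, w) = -3 + (((w - b)*b)*w + b) = -3 + ((b*(w - b))*w + b) = -3 + (b*w*(w - b) + b) = -3 + (b + b*w*(w - b)) = -3 + b + b*w*(w - b))
-322424 + y(406, 318) = -322424 + (-3 + 406 + 406*318**2 - 1*318*406**2) = -322424 + (-3 + 406 + 406*101124 - 1*318*164836) = -322424 + (-3 + 406 + 41056344 - 52417848) = -322424 - 11361101 = -11683525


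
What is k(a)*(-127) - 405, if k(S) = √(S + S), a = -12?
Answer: -405 - 254*I*√6 ≈ -405.0 - 622.17*I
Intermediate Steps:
k(S) = √2*√S (k(S) = √(2*S) = √2*√S)
k(a)*(-127) - 405 = (√2*√(-12))*(-127) - 405 = (√2*(2*I*√3))*(-127) - 405 = (2*I*√6)*(-127) - 405 = -254*I*√6 - 405 = -405 - 254*I*√6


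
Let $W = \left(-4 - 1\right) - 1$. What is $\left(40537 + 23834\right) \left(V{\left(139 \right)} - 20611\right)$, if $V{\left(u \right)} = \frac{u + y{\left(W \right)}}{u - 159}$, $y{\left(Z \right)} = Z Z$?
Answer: $- \frac{5309255709}{4} \approx -1.3273 \cdot 10^{9}$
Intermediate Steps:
$W = -6$ ($W = -5 - 1 = -6$)
$y{\left(Z \right)} = Z^{2}$
$V{\left(u \right)} = \frac{36 + u}{-159 + u}$ ($V{\left(u \right)} = \frac{u + \left(-6\right)^{2}}{u - 159} = \frac{u + 36}{-159 + u} = \frac{36 + u}{-159 + u}$)
$\left(40537 + 23834\right) \left(V{\left(139 \right)} - 20611\right) = \left(40537 + 23834\right) \left(\frac{36 + 139}{-159 + 139} - 20611\right) = 64371 \left(\frac{1}{-20} \cdot 175 - 20611\right) = 64371 \left(\left(- \frac{1}{20}\right) 175 - 20611\right) = 64371 \left(- \frac{35}{4} - 20611\right) = 64371 \left(- \frac{82479}{4}\right) = - \frac{5309255709}{4}$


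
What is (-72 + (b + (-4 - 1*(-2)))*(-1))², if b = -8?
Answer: 3844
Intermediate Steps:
(-72 + (b + (-4 - 1*(-2)))*(-1))² = (-72 + (-8 + (-4 - 1*(-2)))*(-1))² = (-72 + (-8 + (-4 + 2))*(-1))² = (-72 + (-8 - 2)*(-1))² = (-72 - 10*(-1))² = (-72 + 10)² = (-62)² = 3844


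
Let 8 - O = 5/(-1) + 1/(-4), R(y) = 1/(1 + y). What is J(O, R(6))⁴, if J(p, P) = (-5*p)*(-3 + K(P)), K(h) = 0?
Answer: 399455600625/256 ≈ 1.5604e+9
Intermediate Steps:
O = 53/4 (O = 8 - (5/(-1) + 1/(-4)) = 8 - (5*(-1) + 1*(-¼)) = 8 - (-5 - ¼) = 8 - 1*(-21/4) = 8 + 21/4 = 53/4 ≈ 13.250)
J(p, P) = 15*p (J(p, P) = (-5*p)*(-3 + 0) = -5*p*(-3) = 15*p)
J(O, R(6))⁴ = (15*(53/4))⁴ = (795/4)⁴ = 399455600625/256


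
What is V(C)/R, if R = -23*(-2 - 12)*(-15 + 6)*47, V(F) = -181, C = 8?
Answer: 181/136206 ≈ 0.0013289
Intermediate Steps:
R = -136206 (R = -(-322)*(-9)*47 = -23*126*47 = -2898*47 = -136206)
V(C)/R = -181/(-136206) = -181*(-1/136206) = 181/136206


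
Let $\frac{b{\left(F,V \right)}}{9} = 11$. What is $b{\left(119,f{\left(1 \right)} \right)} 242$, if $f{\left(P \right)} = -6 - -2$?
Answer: $23958$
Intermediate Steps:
$f{\left(P \right)} = -4$ ($f{\left(P \right)} = -6 + 2 = -4$)
$b{\left(F,V \right)} = 99$ ($b{\left(F,V \right)} = 9 \cdot 11 = 99$)
$b{\left(119,f{\left(1 \right)} \right)} 242 = 99 \cdot 242 = 23958$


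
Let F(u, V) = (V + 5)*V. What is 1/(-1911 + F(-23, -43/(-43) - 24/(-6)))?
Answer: -1/1861 ≈ -0.00053735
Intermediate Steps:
F(u, V) = V*(5 + V) (F(u, V) = (5 + V)*V = V*(5 + V))
1/(-1911 + F(-23, -43/(-43) - 24/(-6))) = 1/(-1911 + (-43/(-43) - 24/(-6))*(5 + (-43/(-43) - 24/(-6)))) = 1/(-1911 + (-43*(-1/43) - 24*(-⅙))*(5 + (-43*(-1/43) - 24*(-⅙)))) = 1/(-1911 + (1 + 4)*(5 + (1 + 4))) = 1/(-1911 + 5*(5 + 5)) = 1/(-1911 + 5*10) = 1/(-1911 + 50) = 1/(-1861) = -1/1861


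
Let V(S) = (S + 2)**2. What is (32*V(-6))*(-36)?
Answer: -18432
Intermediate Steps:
V(S) = (2 + S)**2
(32*V(-6))*(-36) = (32*(2 - 6)**2)*(-36) = (32*(-4)**2)*(-36) = (32*16)*(-36) = 512*(-36) = -18432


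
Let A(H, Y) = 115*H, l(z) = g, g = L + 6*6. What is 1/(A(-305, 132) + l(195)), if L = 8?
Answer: -1/35031 ≈ -2.8546e-5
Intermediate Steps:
g = 44 (g = 8 + 6*6 = 8 + 36 = 44)
l(z) = 44
1/(A(-305, 132) + l(195)) = 1/(115*(-305) + 44) = 1/(-35075 + 44) = 1/(-35031) = -1/35031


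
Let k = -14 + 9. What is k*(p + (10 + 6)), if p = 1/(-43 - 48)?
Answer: -7275/91 ≈ -79.945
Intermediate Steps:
k = -5
p = -1/91 (p = 1/(-91) = -1/91 ≈ -0.010989)
k*(p + (10 + 6)) = -5*(-1/91 + (10 + 6)) = -5*(-1/91 + 16) = -5*1455/91 = -7275/91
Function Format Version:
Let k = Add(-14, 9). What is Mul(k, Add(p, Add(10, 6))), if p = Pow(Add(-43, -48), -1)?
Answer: Rational(-7275, 91) ≈ -79.945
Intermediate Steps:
k = -5
p = Rational(-1, 91) (p = Pow(-91, -1) = Rational(-1, 91) ≈ -0.010989)
Mul(k, Add(p, Add(10, 6))) = Mul(-5, Add(Rational(-1, 91), Add(10, 6))) = Mul(-5, Add(Rational(-1, 91), 16)) = Mul(-5, Rational(1455, 91)) = Rational(-7275, 91)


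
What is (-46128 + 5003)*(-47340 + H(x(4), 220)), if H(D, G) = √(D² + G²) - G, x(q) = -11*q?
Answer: 1955905000 - 1809500*√26 ≈ 1.9467e+9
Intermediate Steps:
(-46128 + 5003)*(-47340 + H(x(4), 220)) = (-46128 + 5003)*(-47340 + (√((-11*4)² + 220²) - 1*220)) = -41125*(-47340 + (√((-44)² + 48400) - 220)) = -41125*(-47340 + (√(1936 + 48400) - 220)) = -41125*(-47340 + (√50336 - 220)) = -41125*(-47340 + (44*√26 - 220)) = -41125*(-47340 + (-220 + 44*√26)) = -41125*(-47560 + 44*√26) = 1955905000 - 1809500*√26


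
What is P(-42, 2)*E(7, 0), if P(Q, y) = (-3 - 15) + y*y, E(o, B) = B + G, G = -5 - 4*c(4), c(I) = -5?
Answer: -210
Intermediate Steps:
G = 15 (G = -5 - 4*(-5) = -5 + 20 = 15)
E(o, B) = 15 + B (E(o, B) = B + 15 = 15 + B)
P(Q, y) = -18 + y²
P(-42, 2)*E(7, 0) = (-18 + 2²)*(15 + 0) = (-18 + 4)*15 = -14*15 = -210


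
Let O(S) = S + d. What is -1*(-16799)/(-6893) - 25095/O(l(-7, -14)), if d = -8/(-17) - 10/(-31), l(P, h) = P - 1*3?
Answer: 91078864297/33444836 ≈ 2723.3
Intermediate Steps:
l(P, h) = -3 + P (l(P, h) = P - 3 = -3 + P)
d = 418/527 (d = -8*(-1/17) - 10*(-1/31) = 8/17 + 10/31 = 418/527 ≈ 0.79317)
O(S) = 418/527 + S (O(S) = S + 418/527 = 418/527 + S)
-1*(-16799)/(-6893) - 25095/O(l(-7, -14)) = -1*(-16799)/(-6893) - 25095/(418/527 + (-3 - 7)) = 16799*(-1/6893) - 25095/(418/527 - 10) = -16799/6893 - 25095/(-4852/527) = -16799/6893 - 25095*(-527/4852) = -16799/6893 + 13225065/4852 = 91078864297/33444836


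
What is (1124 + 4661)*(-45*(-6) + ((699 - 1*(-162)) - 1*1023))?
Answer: 624780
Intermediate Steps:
(1124 + 4661)*(-45*(-6) + ((699 - 1*(-162)) - 1*1023)) = 5785*(270 + ((699 + 162) - 1023)) = 5785*(270 + (861 - 1023)) = 5785*(270 - 162) = 5785*108 = 624780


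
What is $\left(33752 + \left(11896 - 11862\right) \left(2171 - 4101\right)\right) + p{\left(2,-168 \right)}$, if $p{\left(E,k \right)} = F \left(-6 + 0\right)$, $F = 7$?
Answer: $-31910$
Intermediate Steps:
$p{\left(E,k \right)} = -42$ ($p{\left(E,k \right)} = 7 \left(-6 + 0\right) = 7 \left(-6\right) = -42$)
$\left(33752 + \left(11896 - 11862\right) \left(2171 - 4101\right)\right) + p{\left(2,-168 \right)} = \left(33752 + \left(11896 - 11862\right) \left(2171 - 4101\right)\right) - 42 = \left(33752 + 34 \left(-1930\right)\right) - 42 = \left(33752 - 65620\right) - 42 = -31868 - 42 = -31910$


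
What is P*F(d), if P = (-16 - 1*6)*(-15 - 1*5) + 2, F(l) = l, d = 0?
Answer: 0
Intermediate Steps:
P = 442 (P = (-16 - 6)*(-15 - 5) + 2 = -22*(-20) + 2 = 440 + 2 = 442)
P*F(d) = 442*0 = 0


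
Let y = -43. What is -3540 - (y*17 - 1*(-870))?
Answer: -3679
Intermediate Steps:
-3540 - (y*17 - 1*(-870)) = -3540 - (-43*17 - 1*(-870)) = -3540 - (-731 + 870) = -3540 - 1*139 = -3540 - 139 = -3679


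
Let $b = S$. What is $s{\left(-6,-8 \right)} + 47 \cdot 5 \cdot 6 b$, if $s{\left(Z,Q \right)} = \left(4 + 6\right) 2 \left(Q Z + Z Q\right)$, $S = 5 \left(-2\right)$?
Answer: $-12180$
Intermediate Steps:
$S = -10$
$b = -10$
$s{\left(Z,Q \right)} = 40 Q Z$ ($s{\left(Z,Q \right)} = 10 \cdot 2 \left(Q Z + Q Z\right) = 20 \cdot 2 Q Z = 40 Q Z$)
$s{\left(-6,-8 \right)} + 47 \cdot 5 \cdot 6 b = 40 \left(-8\right) \left(-6\right) + 47 \cdot 5 \cdot 6 \left(-10\right) = 1920 + 47 \cdot 30 \left(-10\right) = 1920 + 47 \left(-300\right) = 1920 - 14100 = -12180$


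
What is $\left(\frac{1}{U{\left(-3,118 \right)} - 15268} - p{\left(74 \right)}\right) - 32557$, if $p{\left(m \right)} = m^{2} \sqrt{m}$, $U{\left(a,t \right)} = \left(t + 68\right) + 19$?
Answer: $- \frac{490406092}{15063} - 5476 \sqrt{74} \approx -79663.0$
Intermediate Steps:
$U{\left(a,t \right)} = 87 + t$ ($U{\left(a,t \right)} = \left(68 + t\right) + 19 = 87 + t$)
$p{\left(m \right)} = m^{\frac{5}{2}}$
$\left(\frac{1}{U{\left(-3,118 \right)} - 15268} - p{\left(74 \right)}\right) - 32557 = \left(\frac{1}{\left(87 + 118\right) - 15268} - 74^{\frac{5}{2}}\right) - 32557 = \left(\frac{1}{205 - 15268} - 5476 \sqrt{74}\right) - 32557 = \left(\frac{1}{-15063} - 5476 \sqrt{74}\right) - 32557 = \left(- \frac{1}{15063} - 5476 \sqrt{74}\right) - 32557 = - \frac{490406092}{15063} - 5476 \sqrt{74}$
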